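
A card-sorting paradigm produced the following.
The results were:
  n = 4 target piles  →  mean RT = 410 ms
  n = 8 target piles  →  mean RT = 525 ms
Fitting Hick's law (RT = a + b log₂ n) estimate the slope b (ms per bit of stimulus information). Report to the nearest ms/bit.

115 ms/bit

Slope: b = (525 − 410) / (log₂ 8 − log₂ 4) = 115/1.0000 = 115 ms/bit.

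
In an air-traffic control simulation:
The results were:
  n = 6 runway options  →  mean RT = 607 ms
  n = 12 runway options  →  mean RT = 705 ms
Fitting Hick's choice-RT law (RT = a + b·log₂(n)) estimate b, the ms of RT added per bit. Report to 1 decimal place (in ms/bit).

98.0 ms/bit

The slope on a log₂ axis is (705 − 607) / (3.5850 − 2.5850) = 98.000 ms/bit.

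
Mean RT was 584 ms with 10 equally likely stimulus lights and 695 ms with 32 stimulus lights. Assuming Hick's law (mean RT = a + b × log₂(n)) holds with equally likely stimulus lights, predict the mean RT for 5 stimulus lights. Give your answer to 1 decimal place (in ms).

517.9 ms

With log₂ n on the abscissa the relation is linear; from the two conditions:
  b = (695 − 584) / (log₂ 32 − log₂ 10) = 111 / (5 − 3.3219) = 66.147 ms/bit
  a = 584 − 66.147 × 3.3219 = 364.263 ms
Then RT(5) = 364.263 + 66.147 × log₂ 5 = 364.263 + 66.147 × 2.3219 ≈ 517.853 ms.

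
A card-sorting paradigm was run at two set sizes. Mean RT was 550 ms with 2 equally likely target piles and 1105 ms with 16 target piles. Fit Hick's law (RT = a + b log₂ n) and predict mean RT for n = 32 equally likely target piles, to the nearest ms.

1290 ms

RT is linear in log₂ n, so two points fix the line:
  b = (1105 − 550) / (log₂ 16 − log₂ 2) = 555 / (4 − 1) = 185 ms/bit
  a = 550 − 185 × 1 = 365 ms
Then RT(32) = 365 + 185 × log₂ 32 = 365 + 185 × 5 ≈ 1290.000 ms.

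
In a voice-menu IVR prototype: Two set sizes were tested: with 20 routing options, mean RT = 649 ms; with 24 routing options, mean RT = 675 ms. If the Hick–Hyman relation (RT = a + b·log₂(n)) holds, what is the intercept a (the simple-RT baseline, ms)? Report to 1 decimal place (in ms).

221.8 ms

b = (RT₂ − RT₁)/(log₂ n₂ − log₂ n₁) = (675 − 649)/(4.5850 − 4.3219) = 98.846 ms/bit.
a = RT₁ − b·log₂ n₁ = 649 − 98.846 × 4.3219 = 221.793 ms.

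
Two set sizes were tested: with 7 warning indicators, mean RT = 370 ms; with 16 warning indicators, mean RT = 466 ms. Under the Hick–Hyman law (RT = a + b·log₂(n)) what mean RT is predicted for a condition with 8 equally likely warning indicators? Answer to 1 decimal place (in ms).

Solve the two-equation system in a and b:
  b = (466 − 370) / (log₂ 16 − log₂ 7) = 96 / (4 − 2.8074) = 80.493 ms/bit
  a = 370 − 80.493 × 2.8074 = 144.027 ms
Then RT(8) = 144.027 + 80.493 × log₂ 8 = 144.027 + 80.493 × 3 ≈ 385.507 ms.

385.5 ms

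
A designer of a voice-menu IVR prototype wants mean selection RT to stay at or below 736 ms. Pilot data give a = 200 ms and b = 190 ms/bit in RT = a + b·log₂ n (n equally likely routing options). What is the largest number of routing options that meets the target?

7

190·log₂ n ≤ 736 − 200 = 536, giving log₂ n ≤ 2.8211 and n ≤ 7.067. The largest whole number is 7.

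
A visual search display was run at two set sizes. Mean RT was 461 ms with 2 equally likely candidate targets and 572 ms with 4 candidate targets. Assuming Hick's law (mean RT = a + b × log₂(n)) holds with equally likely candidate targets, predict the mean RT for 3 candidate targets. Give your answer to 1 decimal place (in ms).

525.9 ms

With log₂ n on the abscissa the relation is linear; from the two conditions:
  b = (572 − 461) / (log₂ 4 − log₂ 2) = 111 / (2 − 1) = 111.000 ms/bit
  a = 461 − 111.000 × 1 = 350.000 ms
Then RT(3) = 350.000 + 111.000 × log₂ 3 = 350.000 + 111.000 × 1.5850 ≈ 525.931 ms.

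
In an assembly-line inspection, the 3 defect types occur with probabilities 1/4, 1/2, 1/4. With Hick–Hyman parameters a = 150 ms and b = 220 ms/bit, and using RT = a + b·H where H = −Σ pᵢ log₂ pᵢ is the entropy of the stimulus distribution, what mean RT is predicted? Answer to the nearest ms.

Each term −pᵢ log₂ pᵢ: 0.25·2 + 0.5·1 + 0.25·2; summed, H = 1.500 bits.
Mean RT = a + bH = 150 + 220·1.500 = 480.00 ms.

480 ms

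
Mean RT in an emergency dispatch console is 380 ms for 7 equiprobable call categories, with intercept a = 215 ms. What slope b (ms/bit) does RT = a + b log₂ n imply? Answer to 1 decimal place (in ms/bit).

7 alternatives carry log₂ 7 = 2.8074 bits; the choice cost is 380 − 215 = 165 ms, so b = 165/2.8074 = 58.774 ms/bit.

58.8 ms/bit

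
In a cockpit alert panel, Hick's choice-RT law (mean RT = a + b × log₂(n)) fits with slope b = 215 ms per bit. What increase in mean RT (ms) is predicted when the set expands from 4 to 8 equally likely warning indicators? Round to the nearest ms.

Only the slope matters, since a is common to both: ΔRT = b·log₂(n₂/n₁).
log₂(8) − log₂(4) = log₂(8/4) = log₂(2) = 1.
ΔRT = 215 × 1.0000 = 215.000 ms.

215 ms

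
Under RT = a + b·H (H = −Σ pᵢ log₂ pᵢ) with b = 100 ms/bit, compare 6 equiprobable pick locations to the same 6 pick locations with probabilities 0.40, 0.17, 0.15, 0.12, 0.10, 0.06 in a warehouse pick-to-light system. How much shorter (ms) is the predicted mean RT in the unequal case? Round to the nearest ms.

27 ms

Equiprobable entropy H₀ = log₂ 6 = 2.5850 bits.
Skewed entropy H = −Σ pᵢ log₂ pᵢ = 2.3167 bits.
ΔRT = b·(H₀ − H) = 100 × 0.2683 = 26.83 ms.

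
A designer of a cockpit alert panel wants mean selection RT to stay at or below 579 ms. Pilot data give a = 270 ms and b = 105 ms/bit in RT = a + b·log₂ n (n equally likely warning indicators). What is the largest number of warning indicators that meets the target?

Set 270 + 105·log₂ n ≤ 579 → log₂ n ≤ (579 − 270)/105 = 2.9429.
So n ≤ 2^2.9429 = 7.689; the largest integer n is 7.

7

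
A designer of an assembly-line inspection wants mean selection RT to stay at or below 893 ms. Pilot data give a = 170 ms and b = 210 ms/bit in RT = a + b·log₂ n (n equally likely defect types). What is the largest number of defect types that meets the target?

10

210·log₂ n ≤ 893 − 170 = 723, giving log₂ n ≤ 3.4429 and n ≤ 10.874. The largest whole number is 10.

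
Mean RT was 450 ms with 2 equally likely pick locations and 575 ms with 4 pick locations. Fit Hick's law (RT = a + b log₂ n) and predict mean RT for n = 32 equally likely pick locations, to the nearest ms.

950 ms

With log₂ n on the abscissa the relation is linear; from the two conditions:
  b = (575 − 450) / (log₂ 4 − log₂ 2) = 125 / (2 − 1) = 125 ms/bit
  a = 450 − 125 × 1 = 325 ms
Then RT(32) = 325 + 125 × log₂ 32 = 325 + 125 × 5 ≈ 950.000 ms.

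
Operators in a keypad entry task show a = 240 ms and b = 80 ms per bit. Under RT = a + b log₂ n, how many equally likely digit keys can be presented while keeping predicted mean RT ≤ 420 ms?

Information budget: (420 − 240)/80 = 2.2500 bits, so n ≤ 2^2.2500 = 4.757 → at most 4.

4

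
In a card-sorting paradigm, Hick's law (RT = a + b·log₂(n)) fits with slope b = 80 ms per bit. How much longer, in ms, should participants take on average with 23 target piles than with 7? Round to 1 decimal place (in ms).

137.3 ms

ΔRT = (a + b log₂ n₂) − (a + b log₂ n₁) = b·(log₂ n₂ − log₂ n₁).
log₂(23) − log₂(7) = 4.5236 − 2.8074 = 1.7162.
ΔRT = 80 × 1.7162 = 137.297 ms.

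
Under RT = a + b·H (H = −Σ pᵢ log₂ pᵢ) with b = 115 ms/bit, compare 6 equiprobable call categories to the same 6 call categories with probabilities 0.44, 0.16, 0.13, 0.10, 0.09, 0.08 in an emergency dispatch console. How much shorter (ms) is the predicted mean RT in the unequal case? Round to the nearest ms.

The RT saving is b·ΔH. Equiprobable H₀ = log₂(6) = 2.5850 bits; with the given probabilities H = 2.2632 bits.
b·(H₀ − H) = 115 × (2.5850 − 2.2632) = 37.01 ms.

37 ms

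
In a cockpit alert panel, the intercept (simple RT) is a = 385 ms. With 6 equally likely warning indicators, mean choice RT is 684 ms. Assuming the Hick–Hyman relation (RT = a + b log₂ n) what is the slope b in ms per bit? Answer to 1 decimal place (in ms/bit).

115.7 ms/bit

6 alternatives carry log₂ 6 = 2.5850 bits; the choice cost is 684 − 385 = 299 ms, so b = 299/2.5850 = 115.669 ms/bit.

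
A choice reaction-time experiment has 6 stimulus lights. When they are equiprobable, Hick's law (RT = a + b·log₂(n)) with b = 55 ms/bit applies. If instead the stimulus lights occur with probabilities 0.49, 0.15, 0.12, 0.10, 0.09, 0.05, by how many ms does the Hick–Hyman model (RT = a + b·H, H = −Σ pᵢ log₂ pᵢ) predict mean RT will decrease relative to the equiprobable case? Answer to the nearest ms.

24 ms

The RT saving is b·ΔH. Equiprobable H₀ = log₂(6) = 2.5850 bits; with the given probabilities H = 2.1428 bits.
b·(H₀ − H) = 55 × (2.5850 − 2.1428) = 24.32 ms.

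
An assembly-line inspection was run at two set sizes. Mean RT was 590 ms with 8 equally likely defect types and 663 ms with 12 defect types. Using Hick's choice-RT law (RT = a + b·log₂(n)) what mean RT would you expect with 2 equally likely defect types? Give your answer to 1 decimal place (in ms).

340.4 ms

Fit slope and intercept:
  b = (663 − 590) / (log₂ 12 − log₂ 8) = 73 / (3.5850 − 3) = 124.794 ms/bit
  a = 590 − 124.794 × 3 = 215.617 ms
Then RT(2) = 215.617 + 124.794 × log₂ 2 = 215.617 + 124.794 × 1 ≈ 340.411 ms.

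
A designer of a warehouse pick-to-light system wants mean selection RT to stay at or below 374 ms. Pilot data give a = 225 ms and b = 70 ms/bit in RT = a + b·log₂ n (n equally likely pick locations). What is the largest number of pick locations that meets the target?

4

70·log₂ n ≤ 374 − 225 = 149, giving log₂ n ≤ 2.1286 and n ≤ 4.373. The largest whole number is 4.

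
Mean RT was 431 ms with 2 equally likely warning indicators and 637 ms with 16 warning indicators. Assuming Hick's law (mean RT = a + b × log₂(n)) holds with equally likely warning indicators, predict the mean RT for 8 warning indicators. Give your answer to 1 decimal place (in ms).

568.3 ms

Solve the two-equation system in a and b:
  b = (637 − 431) / (log₂ 16 − log₂ 2) = 206 / (4 − 1) = 68.667 ms/bit
  a = 431 − 68.667 × 1 = 362.333 ms
Then RT(8) = 362.333 + 68.667 × log₂ 8 = 362.333 + 68.667 × 3 ≈ 568.333 ms.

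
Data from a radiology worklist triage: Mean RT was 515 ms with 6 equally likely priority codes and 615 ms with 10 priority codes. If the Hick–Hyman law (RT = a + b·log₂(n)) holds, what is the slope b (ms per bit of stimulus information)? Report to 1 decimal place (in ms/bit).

Slope: b = (615 − 515) / (log₂ 10 − log₂ 6) = 100/0.7370 = 135.692 ms/bit.

135.7 ms/bit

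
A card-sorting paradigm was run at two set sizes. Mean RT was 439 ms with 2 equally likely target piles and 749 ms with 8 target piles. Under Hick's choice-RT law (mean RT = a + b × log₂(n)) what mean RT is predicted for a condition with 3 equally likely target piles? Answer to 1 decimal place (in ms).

RT is linear in log₂ n, so two points fix the line:
  b = (749 − 439) / (log₂ 8 − log₂ 2) = 310 / (3 − 1) = 155.000 ms/bit
  a = 439 − 155.000 × 1 = 284.000 ms
Then RT(3) = 284.000 + 155.000 × log₂ 3 = 284.000 + 155.000 × 1.5850 ≈ 529.669 ms.

529.7 ms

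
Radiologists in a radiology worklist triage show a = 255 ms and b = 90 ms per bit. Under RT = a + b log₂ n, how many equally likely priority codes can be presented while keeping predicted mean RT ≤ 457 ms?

4

Information budget: (457 − 255)/90 = 2.2444 bits, so n ≤ 2^2.2444 = 4.739 → at most 4.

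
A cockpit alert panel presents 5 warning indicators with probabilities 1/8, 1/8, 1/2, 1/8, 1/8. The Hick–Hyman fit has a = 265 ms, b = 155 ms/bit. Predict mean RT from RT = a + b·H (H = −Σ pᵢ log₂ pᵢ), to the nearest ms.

H = −Σ pᵢ log₂ pᵢ = 0.125·3 + 0.125·3 + 0.5·1 + 0.125·3 + 0.125·3 = 2.000 bits.
RT = 265 + 155 × 2.000 = 575.00 ms.

575 ms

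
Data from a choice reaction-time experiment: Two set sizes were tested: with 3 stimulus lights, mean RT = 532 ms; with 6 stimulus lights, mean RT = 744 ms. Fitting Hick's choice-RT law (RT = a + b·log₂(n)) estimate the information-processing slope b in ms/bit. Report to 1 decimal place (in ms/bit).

212.0 ms/bit

The slope on a log₂ axis is (744 − 532) / (2.5850 − 1.5850) = 212.000 ms/bit.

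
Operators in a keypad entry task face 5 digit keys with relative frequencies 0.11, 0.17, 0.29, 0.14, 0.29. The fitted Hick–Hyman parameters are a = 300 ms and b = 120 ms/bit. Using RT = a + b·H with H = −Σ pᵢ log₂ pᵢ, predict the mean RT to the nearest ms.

566 ms

Entropy contributions −pᵢ log₂ pᵢ: 0.3503, 0.4346, 0.5179, 0.3971, 0.5179; sum H = 2.2178 bits.
RT = a + bH = 300 + 120·2.2178 = 566.13 ms.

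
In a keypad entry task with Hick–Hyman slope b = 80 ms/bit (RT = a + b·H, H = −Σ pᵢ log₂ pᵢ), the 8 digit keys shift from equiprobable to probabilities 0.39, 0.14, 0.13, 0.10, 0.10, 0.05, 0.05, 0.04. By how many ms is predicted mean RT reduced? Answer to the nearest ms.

33 ms

The RT saving is b·ΔH. Equiprobable H₀ = log₂(8) = 3.0000 bits; with the given probabilities H = 2.5919 bits.
b·(H₀ − H) = 80 × (3.0000 − 2.5919) = 32.65 ms.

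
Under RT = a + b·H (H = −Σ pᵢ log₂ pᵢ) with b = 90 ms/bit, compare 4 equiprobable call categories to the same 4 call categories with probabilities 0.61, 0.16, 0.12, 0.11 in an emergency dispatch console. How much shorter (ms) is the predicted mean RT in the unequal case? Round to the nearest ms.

38 ms

The RT saving is b·ΔH. Equiprobable H₀ = log₂(4) = 2.0000 bits; with the given probabilities H = 1.5754 bits.
b·(H₀ − H) = 90 × (2.0000 − 1.5754) = 38.22 ms.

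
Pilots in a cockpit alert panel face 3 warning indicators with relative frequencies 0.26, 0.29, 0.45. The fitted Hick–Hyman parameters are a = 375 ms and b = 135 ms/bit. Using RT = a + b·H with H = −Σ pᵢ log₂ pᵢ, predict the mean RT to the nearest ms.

583 ms

Entropy contributions −pᵢ log₂ pᵢ: 0.5053, 0.5179, 0.5184; sum H = 1.5416 bits.
RT = a + bH = 375 + 135·1.5416 = 583.12 ms.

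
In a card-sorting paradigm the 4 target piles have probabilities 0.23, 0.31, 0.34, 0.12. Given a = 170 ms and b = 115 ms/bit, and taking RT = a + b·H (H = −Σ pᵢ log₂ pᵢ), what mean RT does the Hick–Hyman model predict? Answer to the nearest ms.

389 ms

Entropy contributions −pᵢ log₂ pᵢ: 0.4877, 0.5238, 0.5292, 0.3671; sum H = 1.9077 bits.
RT = a + bH = 170 + 115·1.9077 = 389.39 ms.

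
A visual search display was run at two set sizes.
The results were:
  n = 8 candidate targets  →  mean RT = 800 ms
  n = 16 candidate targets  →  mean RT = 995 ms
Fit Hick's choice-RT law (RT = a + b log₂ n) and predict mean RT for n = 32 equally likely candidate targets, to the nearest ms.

Fit slope and intercept:
  b = (995 − 800) / (log₂ 16 − log₂ 8) = 195 / (4 − 3) = 195 ms/bit
  a = 800 − 195 × 3 = 215 ms
Then RT(32) = 215 + 195 × log₂ 32 = 215 + 195 × 5 ≈ 1190.000 ms.

1190 ms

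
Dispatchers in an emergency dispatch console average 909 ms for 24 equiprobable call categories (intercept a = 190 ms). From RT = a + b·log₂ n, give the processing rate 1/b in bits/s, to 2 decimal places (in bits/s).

b = (909 − 190)/log₂ 24 = 719/4.5850 = 156.817 ms per bit = 0.15682 s/bit; the reciprocal is 6.377 bits/s.

6.38 bits/s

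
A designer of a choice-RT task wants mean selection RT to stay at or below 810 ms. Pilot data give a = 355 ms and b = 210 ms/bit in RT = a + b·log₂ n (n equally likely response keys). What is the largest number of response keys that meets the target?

210·log₂ n ≤ 810 − 355 = 455, giving log₂ n ≤ 2.1667 and n ≤ 4.490. The largest whole number is 4.

4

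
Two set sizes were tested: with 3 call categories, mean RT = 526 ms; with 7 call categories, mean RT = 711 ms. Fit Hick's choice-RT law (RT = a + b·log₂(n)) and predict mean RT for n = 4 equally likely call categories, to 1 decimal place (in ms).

588.8 ms

With log₂ n on the abscissa the relation is linear; from the two conditions:
  b = (711 − 526) / (log₂ 7 − log₂ 3) = 185 / (2.8074 − 1.5850) = 151.343 ms/bit
  a = 526 − 151.343 × 1.5850 = 286.128 ms
Then RT(4) = 286.128 + 151.343 × log₂ 4 = 286.128 + 151.343 × 2 ≈ 588.813 ms.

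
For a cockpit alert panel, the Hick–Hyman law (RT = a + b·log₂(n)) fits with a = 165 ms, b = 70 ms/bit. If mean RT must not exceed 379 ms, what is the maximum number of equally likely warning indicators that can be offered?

8

Information budget: (379 − 165)/70 = 3.0571 bits, so n ≤ 2^3.0571 = 8.323 → at most 8.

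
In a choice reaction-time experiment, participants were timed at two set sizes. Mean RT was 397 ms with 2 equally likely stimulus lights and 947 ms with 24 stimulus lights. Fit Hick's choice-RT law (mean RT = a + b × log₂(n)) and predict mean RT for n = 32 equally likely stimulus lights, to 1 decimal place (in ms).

With log₂ n on the abscissa the relation is linear; from the two conditions:
  b = (947 − 397) / (log₂ 24 − log₂ 2) = 550 / (4.5850 − 1) = 153.419 ms/bit
  a = 397 − 153.419 × 1 = 243.581 ms
Then RT(32) = 243.581 + 153.419 × log₂ 32 = 243.581 + 153.419 × 5 ≈ 1010.674 ms.

1010.7 ms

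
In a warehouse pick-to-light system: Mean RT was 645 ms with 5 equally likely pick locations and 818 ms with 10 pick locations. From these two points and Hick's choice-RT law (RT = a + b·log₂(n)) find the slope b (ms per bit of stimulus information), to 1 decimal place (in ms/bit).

173.0 ms/bit

Slope: b = (818 − 645) / (log₂ 10 − log₂ 5) = 173/1.0000 = 173.000 ms/bit.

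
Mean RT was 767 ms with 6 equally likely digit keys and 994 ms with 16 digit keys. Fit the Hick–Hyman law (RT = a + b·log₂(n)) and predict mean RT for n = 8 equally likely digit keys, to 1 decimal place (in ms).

833.6 ms

With log₂ n on the abscissa the relation is linear; from the two conditions:
  b = (994 − 767) / (log₂ 16 − log₂ 6) = 227 / (4 − 2.5850) = 160.420 ms/bit
  a = 767 − 160.420 × 2.5850 = 352.321 ms
Then RT(8) = 352.321 + 160.420 × log₂ 8 = 352.321 + 160.420 × 3 ≈ 833.580 ms.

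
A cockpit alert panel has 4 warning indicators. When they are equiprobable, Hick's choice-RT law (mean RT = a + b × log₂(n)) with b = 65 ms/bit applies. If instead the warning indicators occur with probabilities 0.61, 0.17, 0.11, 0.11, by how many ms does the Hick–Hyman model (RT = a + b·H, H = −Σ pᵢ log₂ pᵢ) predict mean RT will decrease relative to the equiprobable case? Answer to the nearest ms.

28 ms

The RT saving is b·ΔH. Equiprobable H₀ = log₂(4) = 2.0000 bits; with the given probabilities H = 1.5702 bits.
b·(H₀ − H) = 65 × (2.0000 − 1.5702) = 27.94 ms.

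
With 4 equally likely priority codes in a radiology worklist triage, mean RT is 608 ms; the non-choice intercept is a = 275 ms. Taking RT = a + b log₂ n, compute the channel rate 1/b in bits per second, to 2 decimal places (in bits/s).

Choice component = 608 − 275 = 333 ms over log₂(4) = 2 bits.
b = 333 / 2 = 166.500 ms/bit, so 1/b = 6.006 bits/s.

6.01 bits/s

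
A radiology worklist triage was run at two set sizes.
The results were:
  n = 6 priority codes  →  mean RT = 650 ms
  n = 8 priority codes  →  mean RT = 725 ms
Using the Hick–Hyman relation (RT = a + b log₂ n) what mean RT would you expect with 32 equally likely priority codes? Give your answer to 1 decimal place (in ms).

RT is linear in log₂ n, so two points fix the line:
  b = (725 − 650) / (log₂ 8 − log₂ 6) = 75 / (3 − 2.5850) = 180.707 ms/bit
  a = 650 − 180.707 × 2.5850 = 182.880 ms
Then RT(32) = 182.880 + 180.707 × log₂ 32 = 182.880 + 180.707 × 5 ≈ 1086.413 ms.

1086.4 ms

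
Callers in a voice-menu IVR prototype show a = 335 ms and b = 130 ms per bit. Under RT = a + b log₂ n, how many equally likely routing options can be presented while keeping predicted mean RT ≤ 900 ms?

20

Information budget: (900 − 335)/130 = 4.3462 bits, so n ≤ 2^4.3462 = 20.339 → at most 20.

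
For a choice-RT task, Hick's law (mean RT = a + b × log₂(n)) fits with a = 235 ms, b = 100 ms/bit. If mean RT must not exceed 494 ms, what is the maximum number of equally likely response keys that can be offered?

6

Information budget: (494 − 235)/100 = 2.5900 bits, so n ≤ 2^2.5900 = 6.021 → at most 6.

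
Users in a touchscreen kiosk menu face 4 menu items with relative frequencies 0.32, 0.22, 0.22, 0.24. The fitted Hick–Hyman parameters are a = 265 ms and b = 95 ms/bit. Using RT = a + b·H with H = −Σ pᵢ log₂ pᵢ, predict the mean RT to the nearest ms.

Entropy contributions −pᵢ log₂ pᵢ: 0.5260, 0.4806, 0.4806, 0.4941; sum H = 1.9813 bits.
RT = a + bH = 265 + 95·1.9813 = 453.22 ms.

453 ms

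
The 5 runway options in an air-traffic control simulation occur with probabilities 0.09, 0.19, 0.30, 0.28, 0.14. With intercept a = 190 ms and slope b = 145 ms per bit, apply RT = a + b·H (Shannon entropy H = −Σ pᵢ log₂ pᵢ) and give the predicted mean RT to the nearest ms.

509 ms

H = 0.09·log₂(1/0.09) + 0.19·log₂(1/0.19) + 0.30·log₂(1/0.30) + 0.28·log₂(1/0.28) + 0.14·log₂(1/0.14) = 2.2003 bits.
RT = 190 + 145 × 2.2003 = 509.04 ms.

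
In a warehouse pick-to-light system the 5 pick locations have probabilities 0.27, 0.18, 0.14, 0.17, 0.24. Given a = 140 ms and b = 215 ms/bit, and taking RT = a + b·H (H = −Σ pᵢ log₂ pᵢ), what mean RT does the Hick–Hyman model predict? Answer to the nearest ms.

630 ms

Entropy contributions −pᵢ log₂ pᵢ: 0.5100, 0.4453, 0.3971, 0.4346, 0.4941; sum H = 2.2812 bits.
RT = a + bH = 140 + 215·2.2812 = 630.45 ms.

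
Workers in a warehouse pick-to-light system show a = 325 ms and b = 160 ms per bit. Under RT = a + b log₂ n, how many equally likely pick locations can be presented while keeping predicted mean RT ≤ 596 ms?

Information budget: (596 − 325)/160 = 1.6938 bits, so n ≤ 2^1.6938 = 3.235 → at most 3.

3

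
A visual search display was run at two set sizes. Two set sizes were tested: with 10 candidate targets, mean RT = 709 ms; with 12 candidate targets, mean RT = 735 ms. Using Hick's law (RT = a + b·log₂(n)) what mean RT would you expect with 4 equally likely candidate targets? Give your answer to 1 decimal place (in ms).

578.3 ms

RT is linear in log₂ n, so two points fix the line:
  b = (735 − 709) / (log₂ 12 − log₂ 10) = 26 / (3.5850 − 3.3219) = 98.846 ms/bit
  a = 709 − 98.846 × 3.3219 = 380.639 ms
Then RT(4) = 380.639 + 98.846 × log₂ 4 = 380.639 + 98.846 × 2 ≈ 578.332 ms.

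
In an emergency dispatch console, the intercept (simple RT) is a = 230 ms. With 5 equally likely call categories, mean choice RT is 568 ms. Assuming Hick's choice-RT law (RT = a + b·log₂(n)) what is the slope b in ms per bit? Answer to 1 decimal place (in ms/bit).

145.6 ms/bit

5 alternatives carry log₂ 5 = 2.3219 bits; the choice cost is 568 − 230 = 338 ms, so b = 338/2.3219 = 145.569 ms/bit.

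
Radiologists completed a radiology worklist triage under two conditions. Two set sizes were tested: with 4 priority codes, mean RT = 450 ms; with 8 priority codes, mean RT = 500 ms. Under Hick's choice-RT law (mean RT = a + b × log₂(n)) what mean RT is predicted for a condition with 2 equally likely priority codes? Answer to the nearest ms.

With log₂ n on the abscissa the relation is linear; from the two conditions:
  b = (500 − 450) / (log₂ 8 − log₂ 4) = 50 / (3 − 2) = 50 ms/bit
  a = 450 − 50 × 2 = 350 ms
Then RT(2) = 350 + 50 × log₂ 2 = 350 + 50 × 1 ≈ 400.000 ms.

400 ms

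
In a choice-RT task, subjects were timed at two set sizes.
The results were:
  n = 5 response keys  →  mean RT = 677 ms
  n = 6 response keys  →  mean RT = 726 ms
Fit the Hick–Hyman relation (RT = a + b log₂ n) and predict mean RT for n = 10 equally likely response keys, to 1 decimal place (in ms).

863.3 ms

Fit slope and intercept:
  b = (726 − 677) / (log₂ 6 − log₂ 5) = 49 / (2.5850 − 2.3219) = 186.287 ms/bit
  a = 677 − 186.287 × 2.3219 = 244.454 ms
Then RT(10) = 244.454 + 186.287 × log₂ 10 = 244.454 + 186.287 × 3.3219 ≈ 863.287 ms.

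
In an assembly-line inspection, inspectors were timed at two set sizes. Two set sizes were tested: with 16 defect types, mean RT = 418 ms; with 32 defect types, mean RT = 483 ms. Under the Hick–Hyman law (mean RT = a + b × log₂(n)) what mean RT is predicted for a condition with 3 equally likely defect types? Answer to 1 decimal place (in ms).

RT is linear in log₂ n, so two points fix the line:
  b = (483 − 418) / (log₂ 32 − log₂ 16) = 65 / (5 − 4) = 65.000 ms/bit
  a = 418 − 65.000 × 4 = 158.000 ms
Then RT(3) = 158.000 + 65.000 × log₂ 3 = 158.000 + 65.000 × 1.5850 ≈ 261.023 ms.

261.0 ms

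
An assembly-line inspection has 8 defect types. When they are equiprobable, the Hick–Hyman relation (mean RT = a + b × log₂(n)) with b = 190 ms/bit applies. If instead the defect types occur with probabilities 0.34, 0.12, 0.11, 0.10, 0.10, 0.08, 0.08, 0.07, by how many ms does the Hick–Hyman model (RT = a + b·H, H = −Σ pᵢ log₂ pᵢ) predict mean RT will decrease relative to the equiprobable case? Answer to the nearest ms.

45 ms

Equiprobable entropy H₀ = log₂ 8 = 3.0000 bits.
Skewed entropy H = −Σ pᵢ log₂ pᵢ = 2.7625 bits.
ΔRT = b·(H₀ − H) = 190 × 0.2375 = 45.13 ms.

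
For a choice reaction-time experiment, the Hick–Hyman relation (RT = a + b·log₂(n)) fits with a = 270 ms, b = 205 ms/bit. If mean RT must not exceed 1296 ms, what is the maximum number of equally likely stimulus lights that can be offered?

32

Set 270 + 205·log₂ n ≤ 1296 → log₂ n ≤ (1296 − 270)/205 = 5.0049.
So n ≤ 2^5.0049 = 32.108; the largest integer n is 32.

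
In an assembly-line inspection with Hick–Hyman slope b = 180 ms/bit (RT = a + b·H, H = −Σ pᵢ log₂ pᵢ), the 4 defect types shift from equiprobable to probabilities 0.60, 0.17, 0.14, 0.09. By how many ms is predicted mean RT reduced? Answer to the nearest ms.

The RT saving is b·ΔH. Equiprobable H₀ = log₂(4) = 2.0000 bits; with the given probabilities H = 1.5865 bits.
b·(H₀ − H) = 180 × (2.0000 − 1.5865) = 74.42 ms.

74 ms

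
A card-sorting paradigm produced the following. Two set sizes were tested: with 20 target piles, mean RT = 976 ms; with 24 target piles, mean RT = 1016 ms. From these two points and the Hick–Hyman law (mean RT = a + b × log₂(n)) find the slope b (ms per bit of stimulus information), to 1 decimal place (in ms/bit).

b = (RT₂ − RT₁)/(log₂ n₂ − log₂ n₁) = (1016 − 976)/(4.5850 − 4.3219) = 152.071 ms/bit.

152.1 ms/bit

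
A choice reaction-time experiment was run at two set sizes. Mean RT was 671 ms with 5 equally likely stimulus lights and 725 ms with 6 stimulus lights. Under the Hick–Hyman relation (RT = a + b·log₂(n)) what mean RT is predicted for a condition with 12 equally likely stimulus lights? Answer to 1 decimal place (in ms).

930.3 ms

Fit slope and intercept:
  b = (725 − 671) / (log₂ 6 − log₂ 5) = 54 / (2.5850 − 2.3219) = 205.296 ms/bit
  a = 671 − 205.296 × 2.3219 = 194.317 ms
Then RT(12) = 194.317 + 205.296 × log₂ 12 = 194.317 + 205.296 × 3.5850 ≈ 930.296 ms.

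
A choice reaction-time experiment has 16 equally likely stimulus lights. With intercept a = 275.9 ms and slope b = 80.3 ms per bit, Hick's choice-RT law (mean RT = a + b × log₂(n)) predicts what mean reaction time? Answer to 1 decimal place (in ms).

597.1 ms

log₂(16) = 4 bits, so RT = 275.9 + 80.3 × 4 ≈ 597.100 ms.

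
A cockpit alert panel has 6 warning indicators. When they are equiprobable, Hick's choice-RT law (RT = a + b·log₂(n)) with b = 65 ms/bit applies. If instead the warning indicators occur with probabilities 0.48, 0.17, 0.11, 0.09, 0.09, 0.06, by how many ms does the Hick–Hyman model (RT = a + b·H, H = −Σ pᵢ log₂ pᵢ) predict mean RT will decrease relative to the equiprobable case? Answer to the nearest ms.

The RT saving is b·ΔH. Equiprobable H₀ = log₂(6) = 2.5850 bits; with the given probabilities H = 2.1620 bits.
b·(H₀ − H) = 65 × (2.5850 − 2.1620) = 27.49 ms.

27 ms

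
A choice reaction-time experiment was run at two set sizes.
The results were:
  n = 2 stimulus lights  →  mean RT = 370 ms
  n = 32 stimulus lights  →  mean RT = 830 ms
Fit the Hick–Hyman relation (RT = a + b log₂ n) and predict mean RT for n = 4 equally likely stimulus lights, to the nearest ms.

Fit slope and intercept:
  b = (830 − 370) / (log₂ 32 − log₂ 2) = 460 / (5 − 1) = 115 ms/bit
  a = 370 − 115 × 1 = 255 ms
Then RT(4) = 255 + 115 × log₂ 4 = 255 + 115 × 2 ≈ 485.000 ms.

485 ms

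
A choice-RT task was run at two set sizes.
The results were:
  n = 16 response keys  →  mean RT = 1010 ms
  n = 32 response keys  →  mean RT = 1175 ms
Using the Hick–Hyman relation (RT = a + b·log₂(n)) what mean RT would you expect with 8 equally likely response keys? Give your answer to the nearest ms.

Solve the two-equation system in a and b:
  b = (1175 − 1010) / (log₂ 32 − log₂ 16) = 165 / (5 − 4) = 165 ms/bit
  a = 1010 − 165 × 4 = 350 ms
Then RT(8) = 350 + 165 × log₂ 8 = 350 + 165 × 3 ≈ 845.000 ms.

845 ms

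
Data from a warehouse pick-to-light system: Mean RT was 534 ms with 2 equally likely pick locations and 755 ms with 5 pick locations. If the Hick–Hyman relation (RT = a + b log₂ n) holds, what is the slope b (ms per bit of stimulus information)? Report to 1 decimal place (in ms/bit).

167.2 ms/bit

b = (RT₂ − RT₁)/(log₂ n₂ − log₂ n₁) = (755 − 534)/(2.3219 − 1) = 167.180 ms/bit.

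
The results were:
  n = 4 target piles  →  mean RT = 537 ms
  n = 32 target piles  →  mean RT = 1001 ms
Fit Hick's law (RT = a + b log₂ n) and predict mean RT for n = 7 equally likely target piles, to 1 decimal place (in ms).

661.9 ms

Solve the two-equation system in a and b:
  b = (1001 − 537) / (log₂ 32 − log₂ 4) = 464 / (5 − 2) = 154.667 ms/bit
  a = 537 − 154.667 × 2 = 227.667 ms
Then RT(7) = 227.667 + 154.667 × log₂ 7 = 227.667 + 154.667 × 2.8074 ≈ 661.871 ms.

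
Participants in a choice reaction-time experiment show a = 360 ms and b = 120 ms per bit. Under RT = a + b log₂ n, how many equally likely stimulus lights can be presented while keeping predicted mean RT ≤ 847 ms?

Information budget: (847 − 360)/120 = 4.0583 bits, so n ≤ 2^4.0583 = 16.660 → at most 16.

16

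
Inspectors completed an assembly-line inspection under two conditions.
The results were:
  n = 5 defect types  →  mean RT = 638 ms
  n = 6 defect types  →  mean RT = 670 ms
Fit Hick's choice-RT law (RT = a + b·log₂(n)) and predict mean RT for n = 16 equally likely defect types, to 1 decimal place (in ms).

842.1 ms

RT is linear in log₂ n, so two points fix the line:
  b = (670 − 638) / (log₂ 6 − log₂ 5) = 32 / (2.5850 − 2.3219) = 121.657 ms/bit
  a = 638 − 121.657 × 2.3219 = 355.521 ms
Then RT(16) = 355.521 + 121.657 × log₂ 16 = 355.521 + 121.657 × 4 ≈ 842.149 ms.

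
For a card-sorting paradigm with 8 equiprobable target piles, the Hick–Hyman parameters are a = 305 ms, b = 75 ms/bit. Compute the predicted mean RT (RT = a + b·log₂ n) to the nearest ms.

530 ms

log₂(8) = 3 bits, so RT = 305 + 75 × 3 ≈ 530.000 ms.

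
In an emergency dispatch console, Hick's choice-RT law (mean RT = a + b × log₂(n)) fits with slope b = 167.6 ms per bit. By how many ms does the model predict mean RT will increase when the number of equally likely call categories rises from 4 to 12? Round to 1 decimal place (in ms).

265.6 ms

Only the slope matters, since a is common to both: ΔRT = b·log₂(n₂/n₁).
log₂(12) − log₂(4) = 3.5850 − 2 = 1.5850.
ΔRT = 167.6 × 1.5850 = 265.640 ms.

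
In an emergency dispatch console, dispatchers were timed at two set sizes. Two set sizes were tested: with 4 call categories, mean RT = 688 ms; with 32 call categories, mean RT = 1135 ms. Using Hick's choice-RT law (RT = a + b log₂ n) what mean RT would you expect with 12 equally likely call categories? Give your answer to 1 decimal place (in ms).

Solve the two-equation system in a and b:
  b = (1135 − 688) / (log₂ 32 − log₂ 4) = 447 / (5 − 2) = 149.000 ms/bit
  a = 688 − 149.000 × 2 = 390.000 ms
Then RT(12) = 390.000 + 149.000 × log₂ 12 = 390.000 + 149.000 × 3.5850 ≈ 924.159 ms.

924.2 ms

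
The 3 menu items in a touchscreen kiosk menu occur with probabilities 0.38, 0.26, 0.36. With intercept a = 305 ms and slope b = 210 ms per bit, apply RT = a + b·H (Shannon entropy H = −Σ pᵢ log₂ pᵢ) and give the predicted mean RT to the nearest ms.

634 ms

H = 0.38·log₂(1/0.38) + 0.26·log₂(1/0.26) + 0.36·log₂(1/0.36) = 1.5664 bits.
RT = 305 + 210 × 1.5664 = 633.93 ms.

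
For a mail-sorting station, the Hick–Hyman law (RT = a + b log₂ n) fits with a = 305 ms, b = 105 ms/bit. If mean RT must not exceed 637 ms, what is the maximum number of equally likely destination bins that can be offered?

Set 305 + 105·log₂ n ≤ 637 → log₂ n ≤ (637 − 305)/105 = 3.1619.
So n ≤ 2^3.1619 = 8.950; the largest integer n is 8.

8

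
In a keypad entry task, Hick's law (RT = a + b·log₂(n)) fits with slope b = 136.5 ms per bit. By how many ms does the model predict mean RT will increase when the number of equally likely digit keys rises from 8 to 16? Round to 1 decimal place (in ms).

Only the slope matters, since a is common to both: ΔRT = b·log₂(n₂/n₁).
log₂(16) − log₂(8) = log₂(16/8) = log₂(2) = 1.
ΔRT = 136.5 × 1.0000 = 136.500 ms.

136.5 ms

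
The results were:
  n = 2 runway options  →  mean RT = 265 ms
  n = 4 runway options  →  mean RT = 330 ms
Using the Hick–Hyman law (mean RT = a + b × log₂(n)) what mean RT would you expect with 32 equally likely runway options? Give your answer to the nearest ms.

Fit slope and intercept:
  b = (330 − 265) / (log₂ 4 − log₂ 2) = 65 / (2 − 1) = 65 ms/bit
  a = 265 − 65 × 1 = 200 ms
Then RT(32) = 200 + 65 × log₂ 32 = 200 + 65 × 5 ≈ 525.000 ms.

525 ms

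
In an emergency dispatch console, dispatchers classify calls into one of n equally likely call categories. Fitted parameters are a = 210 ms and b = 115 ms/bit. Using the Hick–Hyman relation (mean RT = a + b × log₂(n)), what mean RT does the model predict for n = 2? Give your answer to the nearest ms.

log₂(2) = 1 bits, so RT = 210 + 115 × 1 ≈ 325.000 ms.

325 ms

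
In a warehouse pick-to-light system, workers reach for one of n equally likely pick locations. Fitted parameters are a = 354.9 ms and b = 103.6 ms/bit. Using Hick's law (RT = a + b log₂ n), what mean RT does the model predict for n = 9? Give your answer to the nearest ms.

683 ms

log₂(9) = 3.1699 bits, so RT = 354.9 + 103.6 × 3.1699 ≈ 683.304 ms.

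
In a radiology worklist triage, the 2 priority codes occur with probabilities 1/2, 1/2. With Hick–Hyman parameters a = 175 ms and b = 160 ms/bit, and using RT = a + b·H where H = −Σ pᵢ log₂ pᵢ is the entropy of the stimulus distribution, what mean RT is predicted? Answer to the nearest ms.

Each term −pᵢ log₂ pᵢ: 0.5·1 + 0.5·1; summed, H = 1.000 bits.
Mean RT = a + bH = 175 + 160·1.000 = 335.00 ms.

335 ms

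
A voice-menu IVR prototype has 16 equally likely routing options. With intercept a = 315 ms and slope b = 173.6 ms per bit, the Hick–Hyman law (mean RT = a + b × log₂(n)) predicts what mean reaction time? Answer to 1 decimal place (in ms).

1009.4 ms

log₂(16) = 4 bits, so RT = 315 + 173.6 × 4 ≈ 1009.400 ms.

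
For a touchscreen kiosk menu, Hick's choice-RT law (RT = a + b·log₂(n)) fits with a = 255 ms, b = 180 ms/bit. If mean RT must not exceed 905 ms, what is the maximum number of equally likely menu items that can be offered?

12

Information budget: (905 − 255)/180 = 3.6111 bits, so n ≤ 2^3.6111 = 12.219 → at most 12.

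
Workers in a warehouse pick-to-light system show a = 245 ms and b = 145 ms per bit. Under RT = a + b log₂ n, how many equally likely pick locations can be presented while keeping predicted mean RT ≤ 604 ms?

145·log₂ n ≤ 604 − 245 = 359, giving log₂ n ≤ 2.4759 and n ≤ 5.563. The largest whole number is 5.

5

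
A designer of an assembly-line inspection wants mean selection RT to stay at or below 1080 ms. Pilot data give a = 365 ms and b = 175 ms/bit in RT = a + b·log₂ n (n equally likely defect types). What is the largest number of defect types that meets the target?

16

Set 365 + 175·log₂ n ≤ 1080 → log₂ n ≤ (1080 − 365)/175 = 4.0857.
So n ≤ 2^4.0857 = 16.979; the largest integer n is 16.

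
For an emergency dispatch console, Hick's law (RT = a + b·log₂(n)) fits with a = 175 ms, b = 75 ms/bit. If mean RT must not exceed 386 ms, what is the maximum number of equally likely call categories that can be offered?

7

Information budget: (386 − 175)/75 = 2.8133 bits, so n ≤ 2^2.8133 = 7.029 → at most 7.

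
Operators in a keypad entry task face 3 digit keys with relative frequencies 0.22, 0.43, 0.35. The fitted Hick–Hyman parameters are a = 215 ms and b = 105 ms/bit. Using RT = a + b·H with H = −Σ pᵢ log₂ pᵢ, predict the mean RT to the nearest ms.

376 ms

Entropy contributions −pᵢ log₂ pᵢ: 0.4806, 0.5236, 0.5301; sum H = 1.5342 bits.
RT = a + bH = 215 + 105·1.5342 = 376.10 ms.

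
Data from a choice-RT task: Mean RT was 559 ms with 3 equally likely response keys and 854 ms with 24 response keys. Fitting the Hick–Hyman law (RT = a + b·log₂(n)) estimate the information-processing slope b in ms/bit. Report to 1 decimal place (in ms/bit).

Slope: b = (854 − 559) / (log₂ 24 − log₂ 3) = 295/3.0000 = 98.333 ms/bit.

98.3 ms/bit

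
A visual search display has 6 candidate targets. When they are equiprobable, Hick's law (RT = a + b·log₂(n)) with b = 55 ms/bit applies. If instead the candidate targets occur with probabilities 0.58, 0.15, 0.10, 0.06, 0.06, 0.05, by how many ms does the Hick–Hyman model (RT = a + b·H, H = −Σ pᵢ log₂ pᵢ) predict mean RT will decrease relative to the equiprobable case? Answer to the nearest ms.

38 ms

The RT saving is b·ΔH. Equiprobable H₀ = log₂(6) = 2.5850 bits; with the given probabilities H = 1.9017 bits.
b·(H₀ − H) = 55 × (2.5850 − 1.9017) = 37.58 ms.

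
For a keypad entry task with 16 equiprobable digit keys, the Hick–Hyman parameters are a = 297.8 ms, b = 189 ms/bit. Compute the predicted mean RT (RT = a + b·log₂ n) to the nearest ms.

1054 ms

log₂(16) = 4 bits, so RT = 297.8 + 189 × 4 ≈ 1053.800 ms.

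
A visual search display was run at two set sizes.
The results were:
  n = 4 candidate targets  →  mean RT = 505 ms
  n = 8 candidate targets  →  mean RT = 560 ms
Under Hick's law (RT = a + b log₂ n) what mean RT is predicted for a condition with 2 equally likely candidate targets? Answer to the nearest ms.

With log₂ n on the abscissa the relation is linear; from the two conditions:
  b = (560 − 505) / (log₂ 8 − log₂ 4) = 55 / (3 − 2) = 55 ms/bit
  a = 505 − 55 × 2 = 395 ms
Then RT(2) = 395 + 55 × log₂ 2 = 395 + 55 × 1 ≈ 450.000 ms.

450 ms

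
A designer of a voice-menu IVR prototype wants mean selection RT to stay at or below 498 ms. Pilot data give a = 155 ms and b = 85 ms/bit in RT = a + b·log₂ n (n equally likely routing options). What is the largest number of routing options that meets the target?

Information budget: (498 − 155)/85 = 4.0353 bits, so n ≤ 2^4.0353 = 16.396 → at most 16.

16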